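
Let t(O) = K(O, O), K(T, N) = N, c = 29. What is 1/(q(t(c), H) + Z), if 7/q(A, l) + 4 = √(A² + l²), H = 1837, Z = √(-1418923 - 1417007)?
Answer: (-4 + √3375410)/(7 - I*√2835930*(4 - √3375410)) ≈ 1.3464e-9 - 0.00059382*I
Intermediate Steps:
Z = I*√2835930 (Z = √(-2835930) = I*√2835930 ≈ 1684.0*I)
t(O) = O
q(A, l) = 7/(-4 + √(A² + l²))
1/(q(t(c), H) + Z) = 1/(7/(-4 + √(29² + 1837²)) + I*√2835930) = 1/(7/(-4 + √(841 + 3374569)) + I*√2835930) = 1/(7/(-4 + √3375410) + I*√2835930)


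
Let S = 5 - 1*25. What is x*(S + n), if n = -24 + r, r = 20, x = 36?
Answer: -864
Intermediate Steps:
n = -4 (n = -24 + 20 = -4)
S = -20 (S = 5 - 25 = -20)
x*(S + n) = 36*(-20 - 4) = 36*(-24) = -864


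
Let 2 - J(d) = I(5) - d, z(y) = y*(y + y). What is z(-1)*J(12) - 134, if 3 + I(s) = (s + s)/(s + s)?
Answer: -102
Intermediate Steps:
I(s) = -2 (I(s) = -3 + (s + s)/(s + s) = -3 + (2*s)/((2*s)) = -3 + (2*s)*(1/(2*s)) = -3 + 1 = -2)
z(y) = 2*y**2 (z(y) = y*(2*y) = 2*y**2)
J(d) = 4 + d (J(d) = 2 - (-2 - d) = 2 + (2 + d) = 4 + d)
z(-1)*J(12) - 134 = (2*(-1)**2)*(4 + 12) - 134 = (2*1)*16 - 134 = 2*16 - 134 = 32 - 134 = -102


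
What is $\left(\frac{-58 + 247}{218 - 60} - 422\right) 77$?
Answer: $- \frac{5119499}{158} \approx -32402.0$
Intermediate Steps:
$\left(\frac{-58 + 247}{218 - 60} - 422\right) 77 = \left(\frac{189}{158} - 422\right) 77 = \left(- \frac{66487}{158}\right) 77 = - \frac{5119499}{158}$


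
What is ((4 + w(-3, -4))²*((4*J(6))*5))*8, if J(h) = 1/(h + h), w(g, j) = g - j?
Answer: 1000/3 ≈ 333.33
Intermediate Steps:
J(h) = 1/(2*h)
((4 + w(-3, -4))²*((4*J(6))*5))*8 = ((4 + (-3 - 1*(-4)))²*((4*((½)/6))*5))*8 = ((4 + (-3 + 4))²*((4*((½)*(⅙)))*5))*8 = ((4 + 1)²*((4*(1/12))*5))*8 = (5²*((⅓)*5))*8 = (25*(5/3))*8 = (125/3)*8 = 1000/3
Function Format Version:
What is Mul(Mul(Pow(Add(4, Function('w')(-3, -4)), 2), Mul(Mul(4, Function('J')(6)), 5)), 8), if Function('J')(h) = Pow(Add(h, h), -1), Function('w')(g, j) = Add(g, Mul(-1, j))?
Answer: Rational(1000, 3) ≈ 333.33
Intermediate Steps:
Function('J')(h) = Mul(Rational(1, 2), Pow(h, -1)) (Function('J')(h) = Pow(Mul(2, h), -1) = Mul(Rational(1, 2), Pow(h, -1)))
Mul(Mul(Pow(Add(4, Function('w')(-3, -4)), 2), Mul(Mul(4, Function('J')(6)), 5)), 8) = Mul(Mul(Pow(Add(4, Add(-3, Mul(-1, -4))), 2), Mul(Mul(4, Mul(Rational(1, 2), Pow(6, -1))), 5)), 8) = Mul(Mul(Pow(Add(4, Add(-3, 4)), 2), Mul(Mul(4, Mul(Rational(1, 2), Rational(1, 6))), 5)), 8) = Mul(Mul(Pow(Add(4, 1), 2), Mul(Mul(4, Rational(1, 12)), 5)), 8) = Mul(Mul(Pow(5, 2), Mul(Rational(1, 3), 5)), 8) = Mul(Mul(25, Rational(5, 3)), 8) = Mul(Rational(125, 3), 8) = Rational(1000, 3)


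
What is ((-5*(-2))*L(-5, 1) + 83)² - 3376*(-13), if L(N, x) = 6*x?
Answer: 64337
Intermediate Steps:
((-5*(-2))*L(-5, 1) + 83)² - 3376*(-13) = ((-5*(-2))*(6*1) + 83)² - 3376*(-13) = (10*6 + 83)² + 43888 = (60 + 83)² + 43888 = 143² + 43888 = 20449 + 43888 = 64337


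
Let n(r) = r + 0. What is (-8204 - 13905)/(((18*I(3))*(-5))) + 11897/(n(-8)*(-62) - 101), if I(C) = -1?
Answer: -306493/1422 ≈ -215.54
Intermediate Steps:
n(r) = r
(-8204 - 13905)/(((18*I(3))*(-5))) + 11897/(n(-8)*(-62) - 101) = (-8204 - 13905)/(((18*(-1))*(-5))) + 11897/(-8*(-62) - 101) = -22109/((-18*(-5))) + 11897/(496 - 101) = -22109/90 + 11897/395 = -306493/1422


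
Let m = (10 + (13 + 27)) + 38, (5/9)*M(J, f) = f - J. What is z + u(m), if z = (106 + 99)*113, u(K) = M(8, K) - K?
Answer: 23221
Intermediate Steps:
M(J, f) = -9*J/5 + 9*f/5 (M(J, f) = 9*(f - J)/5 = -9*J/5 + 9*f/5)
m = 88 (m = (10 + 40) + 38 = 50 + 38 = 88)
u(K) = -72/5 + 4*K/5 (u(K) = (-9/5*8 + 9*K/5) - K = (-72/5 + 9*K/5) - K = -72/5 + 4*K/5)
z = 23165 (z = 205*113 = 23165)
z + u(m) = 23165 + (-72/5 + (⅘)*88) = 23165 + (-72/5 + 352/5) = 23165 + 56 = 23221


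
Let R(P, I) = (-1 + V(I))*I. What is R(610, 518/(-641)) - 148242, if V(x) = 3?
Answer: -95024158/641 ≈ -1.4824e+5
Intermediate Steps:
R(P, I) = 2*I (R(P, I) = (-1 + 3)*I = 2*I)
R(610, 518/(-641)) - 148242 = 2*(518/(-641)) - 148242 = 2*(518*(-1/641)) - 148242 = 2*(-518/641) - 148242 = -1036/641 - 148242 = -95024158/641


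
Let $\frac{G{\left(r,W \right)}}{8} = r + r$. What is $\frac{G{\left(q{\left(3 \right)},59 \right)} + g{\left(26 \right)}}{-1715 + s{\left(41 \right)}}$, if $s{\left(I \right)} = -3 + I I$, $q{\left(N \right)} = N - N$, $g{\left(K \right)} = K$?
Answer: $- \frac{26}{37} \approx -0.7027$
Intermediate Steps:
$q{\left(N \right)} = 0$
$G{\left(r,W \right)} = 16 r$ ($G{\left(r,W \right)} = 8 \left(r + r\right) = 8 \cdot 2 r = 16 r$)
$s{\left(I \right)} = -3 + I^{2}$
$\frac{G{\left(q{\left(3 \right)},59 \right)} + g{\left(26 \right)}}{-1715 + s{\left(41 \right)}} = \frac{16 \cdot 0 + 26}{-1715 - \left(3 - 41^{2}\right)} = \frac{0 + 26}{-1715 + \left(-3 + 1681\right)} = \frac{26}{-1715 + 1678} = \frac{26}{-37} = 26 \left(- \frac{1}{37}\right) = - \frac{26}{37}$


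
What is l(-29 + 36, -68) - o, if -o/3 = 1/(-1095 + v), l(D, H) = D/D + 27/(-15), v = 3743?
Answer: -10577/13240 ≈ -0.79887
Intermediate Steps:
l(D, H) = -⅘ (l(D, H) = 1 + 27*(-1/15) = 1 - 9/5 = -⅘)
o = -3/2648 (o = -3/(-1095 + 3743) = -3/2648 ≈ -0.0011329)
l(-29 + 36, -68) - o = -⅘ - 1*(-3/2648) = -⅘ + 3/2648 = -10577/13240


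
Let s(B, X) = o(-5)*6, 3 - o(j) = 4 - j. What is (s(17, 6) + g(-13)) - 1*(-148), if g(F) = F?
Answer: 99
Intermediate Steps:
o(j) = -1 + j (o(j) = 3 - (4 - j) = 3 + (-4 + j) = -1 + j)
s(B, X) = -36 (s(B, X) = (-1 - 5)*6 = -6*6 = -36)
(s(17, 6) + g(-13)) - 1*(-148) = (-36 - 13) - 1*(-148) = -49 + 148 = 99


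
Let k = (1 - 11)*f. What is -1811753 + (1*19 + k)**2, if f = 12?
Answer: -1801552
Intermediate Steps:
k = -120 (k = (1 - 11)*12 = -10*12 = -120)
-1811753 + (1*19 + k)**2 = -1811753 + (1*19 - 120)**2 = -1811753 + (19 - 120)**2 = -1811753 + (-101)**2 = -1811753 + 10201 = -1801552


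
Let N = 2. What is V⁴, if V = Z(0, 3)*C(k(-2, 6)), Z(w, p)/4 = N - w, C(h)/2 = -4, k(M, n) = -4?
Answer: 16777216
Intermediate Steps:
C(h) = -8 (C(h) = 2*(-4) = -8)
Z(w, p) = 8 - 4*w (Z(w, p) = 4*(2 - w) = 8 - 4*w)
V = -64 (V = (8 - 4*0)*(-8) = (8 + 0)*(-8) = 8*(-8) = -64)
V⁴ = (-64)⁴ = 16777216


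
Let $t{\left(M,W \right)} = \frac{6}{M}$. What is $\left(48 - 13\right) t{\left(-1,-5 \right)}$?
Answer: $-210$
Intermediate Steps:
$\left(48 - 13\right) t{\left(-1,-5 \right)} = \left(48 - 13\right) \frac{6}{-1} = 35 \cdot 6 \left(-1\right) = 35 \left(-6\right) = -210$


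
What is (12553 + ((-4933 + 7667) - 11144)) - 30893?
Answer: -26750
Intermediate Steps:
(12553 + ((-4933 + 7667) - 11144)) - 30893 = (12553 + (2734 - 11144)) - 30893 = (12553 - 8410) - 30893 = 4143 - 30893 = -26750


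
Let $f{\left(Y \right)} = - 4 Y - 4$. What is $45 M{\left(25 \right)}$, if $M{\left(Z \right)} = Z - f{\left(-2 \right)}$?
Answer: $945$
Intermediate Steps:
$f{\left(Y \right)} = -4 - 4 Y$
$M{\left(Z \right)} = -4 + Z$ ($M{\left(Z \right)} = Z - \left(-4 - -8\right) = Z - \left(-4 + 8\right) = Z - 4 = -4 + Z$)
$45 M{\left(25 \right)} = 45 \left(-4 + 25\right) = 45 \cdot 21 = 945$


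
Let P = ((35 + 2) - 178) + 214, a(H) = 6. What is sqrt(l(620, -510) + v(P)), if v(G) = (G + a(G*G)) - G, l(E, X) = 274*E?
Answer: sqrt(169886) ≈ 412.17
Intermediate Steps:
P = 73 (P = (37 - 178) + 214 = -141 + 214 = 73)
v(G) = 6 (v(G) = (G + 6) - G = (6 + G) - G = 6)
sqrt(l(620, -510) + v(P)) = sqrt(274*620 + 6) = sqrt(169880 + 6) = sqrt(169886)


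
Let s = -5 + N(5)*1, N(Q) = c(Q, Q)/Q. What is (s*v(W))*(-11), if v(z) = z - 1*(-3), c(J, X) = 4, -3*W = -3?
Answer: 924/5 ≈ 184.80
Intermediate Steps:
W = 1 (W = -1/3*(-3) = 1)
N(Q) = 4/Q
v(z) = 3 + z (v(z) = z + 3 = 3 + z)
s = -21/5 (s = -5 + (4/5)*1 = -5 + 4/5 = -21/5 ≈ -4.2000)
(s*v(W))*(-11) = -21*(3 + 1)/5*(-11) = -21/5*4*(-11) = -84/5*(-11) = 924/5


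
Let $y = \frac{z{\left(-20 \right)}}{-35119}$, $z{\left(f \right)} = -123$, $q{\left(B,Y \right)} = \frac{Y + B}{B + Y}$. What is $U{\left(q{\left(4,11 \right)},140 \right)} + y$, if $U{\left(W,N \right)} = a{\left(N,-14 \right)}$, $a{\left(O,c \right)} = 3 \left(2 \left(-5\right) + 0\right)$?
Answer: $- \frac{1053447}{35119} \approx -29.996$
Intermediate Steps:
$q{\left(B,Y \right)} = 1$ ($q{\left(B,Y \right)} = \frac{B + Y}{B + Y} = 1$)
$y = \frac{123}{35119}$ ($y = - \frac{123}{-35119} = \left(-123\right) \left(- \frac{1}{35119}\right) = \frac{123}{35119} \approx 0.0035024$)
$a{\left(O,c \right)} = -30$ ($a{\left(O,c \right)} = 3 \left(-10 + 0\right) = 3 \left(-10\right) = -30$)
$U{\left(W,N \right)} = -30$
$U{\left(q{\left(4,11 \right)},140 \right)} + y = -30 + \frac{123}{35119} = - \frac{1053447}{35119}$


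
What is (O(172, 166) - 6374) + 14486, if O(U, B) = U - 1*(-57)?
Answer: 8341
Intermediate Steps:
O(U, B) = 57 + U (O(U, B) = U + 57 = 57 + U)
(O(172, 166) - 6374) + 14486 = ((57 + 172) - 6374) + 14486 = (229 - 6374) + 14486 = -6145 + 14486 = 8341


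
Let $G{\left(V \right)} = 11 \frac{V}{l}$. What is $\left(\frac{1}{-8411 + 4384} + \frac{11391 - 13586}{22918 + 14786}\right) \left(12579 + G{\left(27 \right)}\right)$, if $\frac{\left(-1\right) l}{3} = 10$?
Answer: $- \frac{371918370193}{506113360} \approx -734.85$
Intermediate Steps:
$l = -30$ ($l = \left(-3\right) 10 = -30$)
$G{\left(V \right)} = - \frac{11 V}{30}$ ($G{\left(V \right)} = 11 \frac{V}{-30} = 11 V \left(- \frac{1}{30}\right) = 11 \left(- \frac{V}{30}\right) = - \frac{11 V}{30}$)
$\left(\frac{1}{-8411 + 4384} + \frac{11391 - 13586}{22918 + 14786}\right) \left(12579 + G{\left(27 \right)}\right) = \left(\frac{1}{-8411 + 4384} + \frac{11391 - 13586}{22918 + 14786}\right) \left(12579 - \frac{99}{10}\right) = \left(\frac{1}{-4027} - \frac{2195}{37704}\right) \left(12579 - \frac{99}{10}\right) = \left(- \frac{1}{4027} - \frac{2195}{37704}\right) \frac{125691}{10} = \left(- \frac{8876969}{151834008}\right) \frac{125691}{10} = - \frac{371918370193}{506113360}$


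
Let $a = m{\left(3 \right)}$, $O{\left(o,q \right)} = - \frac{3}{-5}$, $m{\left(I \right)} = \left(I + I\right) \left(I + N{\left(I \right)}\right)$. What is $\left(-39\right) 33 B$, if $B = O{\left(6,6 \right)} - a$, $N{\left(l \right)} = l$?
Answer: $\frac{227799}{5} \approx 45560.0$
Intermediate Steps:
$m{\left(I \right)} = 4 I^{2}$ ($m{\left(I \right)} = \left(I + I\right) \left(I + I\right) = 2 I 2 I = 4 I^{2}$)
$O{\left(o,q \right)} = \frac{3}{5}$ ($O{\left(o,q \right)} = \left(-3\right) \left(- \frac{1}{5}\right) = \frac{3}{5}$)
$a = 36$ ($a = 4 \cdot 3^{2} = 4 \cdot 9 = 36$)
$B = - \frac{177}{5}$ ($B = \frac{3}{5} - 36 = - \frac{177}{5} \approx -35.4$)
$\left(-39\right) 33 B = \left(-39\right) 33 \left(- \frac{177}{5}\right) = \left(-1287\right) \left(- \frac{177}{5}\right) = \frac{227799}{5}$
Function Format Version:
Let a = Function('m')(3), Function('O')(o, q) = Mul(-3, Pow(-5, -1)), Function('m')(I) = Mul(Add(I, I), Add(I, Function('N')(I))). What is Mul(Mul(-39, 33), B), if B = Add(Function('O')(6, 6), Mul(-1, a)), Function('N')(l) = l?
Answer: Rational(227799, 5) ≈ 45560.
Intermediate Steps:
Function('m')(I) = Mul(4, Pow(I, 2)) (Function('m')(I) = Mul(Add(I, I), Add(I, I)) = Mul(Mul(2, I), Mul(2, I)) = Mul(4, Pow(I, 2)))
Function('O')(o, q) = Rational(3, 5) (Function('O')(o, q) = Mul(-3, Rational(-1, 5)) = Rational(3, 5))
a = 36 (a = Mul(4, Pow(3, 2)) = Mul(4, 9) = 36)
B = Rational(-177, 5) (B = Add(Rational(3, 5), Mul(-1, 36)) = Add(Rational(3, 5), -36) = Rational(-177, 5) ≈ -35.400)
Mul(Mul(-39, 33), B) = Mul(Mul(-39, 33), Rational(-177, 5)) = Mul(-1287, Rational(-177, 5)) = Rational(227799, 5)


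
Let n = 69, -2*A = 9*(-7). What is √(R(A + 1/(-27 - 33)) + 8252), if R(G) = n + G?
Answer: √7517235/30 ≈ 91.392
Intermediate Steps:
A = 63/2 (A = -9*(-7)/2 = -½*(-63) = 63/2 ≈ 31.500)
R(G) = 69 + G
√(R(A + 1/(-27 - 33)) + 8252) = √((69 + (63/2 + 1/(-27 - 33))) + 8252) = √((69 + (63/2 + 1/(-60))) + 8252) = √((69 + (63/2 - 1/60)) + 8252) = √((69 + 1889/60) + 8252) = √(6029/60 + 8252) = √(501149/60) = √7517235/30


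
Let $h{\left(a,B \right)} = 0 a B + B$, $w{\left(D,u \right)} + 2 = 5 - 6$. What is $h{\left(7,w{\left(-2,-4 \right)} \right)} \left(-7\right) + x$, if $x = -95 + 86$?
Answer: $12$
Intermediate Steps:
$w{\left(D,u \right)} = -3$ ($w{\left(D,u \right)} = -2 + \left(5 - 6\right) = -2 - 1 = -3$)
$h{\left(a,B \right)} = B$ ($h{\left(a,B \right)} = 0 B + B = 0 + B = B$)
$x = -9$
$h{\left(7,w{\left(-2,-4 \right)} \right)} \left(-7\right) + x = \left(-3\right) \left(-7\right) - 9 = 21 - 9 = 12$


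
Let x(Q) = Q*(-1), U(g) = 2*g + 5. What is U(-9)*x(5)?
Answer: 65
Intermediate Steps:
U(g) = 5 + 2*g
x(Q) = -Q
U(-9)*x(5) = (5 + 2*(-9))*(-1*5) = (5 - 18)*(-5) = -13*(-5) = 65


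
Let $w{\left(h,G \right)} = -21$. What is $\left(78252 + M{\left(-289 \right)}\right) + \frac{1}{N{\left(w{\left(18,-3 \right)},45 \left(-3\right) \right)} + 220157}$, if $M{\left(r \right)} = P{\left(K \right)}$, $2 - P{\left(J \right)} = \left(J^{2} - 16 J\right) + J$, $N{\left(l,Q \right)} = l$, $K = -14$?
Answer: $\frac{17137147329}{220136} \approx 77848.0$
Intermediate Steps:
$P{\left(J \right)} = 2 - J^{2} + 15 J$ ($P{\left(J \right)} = 2 - \left(\left(J^{2} - 16 J\right) + J\right) = 2 - \left(J^{2} - 15 J\right) = 2 - J^{2} + 15 J$)
$M{\left(r \right)} = -404$ ($M{\left(r \right)} = 2 - \left(-14\right)^{2} + 15 \left(-14\right) = 2 - 196 - 210 = -404$)
$\left(78252 + M{\left(-289 \right)}\right) + \frac{1}{N{\left(w{\left(18,-3 \right)},45 \left(-3\right) \right)} + 220157} = \left(78252 - 404\right) + \frac{1}{-21 + 220157} = 77848 + \frac{1}{220136} = \frac{17137147329}{220136}$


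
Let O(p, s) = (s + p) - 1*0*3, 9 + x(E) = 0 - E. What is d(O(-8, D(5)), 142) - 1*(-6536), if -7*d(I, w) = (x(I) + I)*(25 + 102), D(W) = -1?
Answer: 46895/7 ≈ 6699.3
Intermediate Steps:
x(E) = -9 - E (x(E) = -9 + (0 - E) = -9 - E)
O(p, s) = p + s (O(p, s) = (p + s) + 0*3 = (p + s) + 0 = p + s)
d(I, w) = 1143/7 (d(I, w) = -((-9 - I) + I)*(25 + 102)/7 = -(-9)*127/7 = -⅐*(-1143) = 1143/7)
d(O(-8, D(5)), 142) - 1*(-6536) = 1143/7 - 1*(-6536) = 1143/7 + 6536 = 46895/7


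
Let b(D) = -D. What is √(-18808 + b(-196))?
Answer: 6*I*√517 ≈ 136.43*I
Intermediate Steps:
√(-18808 + b(-196)) = √(-18808 - 1*(-196)) = √(-18808 + 196) = √(-18612) = 6*I*√517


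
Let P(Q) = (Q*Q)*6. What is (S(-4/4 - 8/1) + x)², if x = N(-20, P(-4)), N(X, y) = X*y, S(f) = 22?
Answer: 3602404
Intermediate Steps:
P(Q) = 6*Q² (P(Q) = Q²*6 = 6*Q²)
x = -1920 (x = -120*(-4)² = -120*16 = -20*96 = -1920)
(S(-4/4 - 8/1) + x)² = (22 - 1920)² = (-1898)² = 3602404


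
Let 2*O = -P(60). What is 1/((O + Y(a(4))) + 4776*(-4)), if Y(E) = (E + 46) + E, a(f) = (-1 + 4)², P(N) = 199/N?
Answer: -120/2284999 ≈ -5.2516e-5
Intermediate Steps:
O = -199/120 (O = (-199/60)/2 = (-1*199/60)/2 = (½)*(-199/60) = -199/120 ≈ -1.6583)
a(f) = 9 (a(f) = 3² = 9)
Y(E) = 46 + 2*E (Y(E) = (46 + E) + E = 46 + 2*E)
1/((O + Y(a(4))) + 4776*(-4)) = 1/((-199/120 + (46 + 2*9)) + 4776*(-4)) = 1/((-199/120 + (46 + 18)) - 19104) = 1/((-199/120 + 64) - 19104) = 1/(7481/120 - 19104) = 1/(-2284999/120) = -120/2284999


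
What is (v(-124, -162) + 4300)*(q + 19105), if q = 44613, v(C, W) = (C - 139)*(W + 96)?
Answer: 1380004444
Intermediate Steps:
v(C, W) = (-139 + C)*(96 + W)
(v(-124, -162) + 4300)*(q + 19105) = ((-13344 - 139*(-162) + 96*(-124) - 124*(-162)) + 4300)*(44613 + 19105) = ((-13344 + 22518 - 11904 + 20088) + 4300)*63718 = (17358 + 4300)*63718 = 21658*63718 = 1380004444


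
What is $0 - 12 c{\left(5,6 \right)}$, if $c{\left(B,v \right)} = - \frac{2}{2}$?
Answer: $12$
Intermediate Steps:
$c{\left(B,v \right)} = -1$ ($c{\left(B,v \right)} = \left(-2\right) \frac{1}{2} = -1$)
$0 - 12 c{\left(5,6 \right)} = 0 - -12 = 0 + 12 = 12$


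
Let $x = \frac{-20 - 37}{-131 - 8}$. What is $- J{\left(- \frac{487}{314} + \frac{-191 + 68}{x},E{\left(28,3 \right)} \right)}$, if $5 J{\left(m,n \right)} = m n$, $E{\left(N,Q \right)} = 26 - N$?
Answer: $- \frac{1798739}{14915} \approx -120.6$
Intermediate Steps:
$x = \frac{57}{139}$ ($x = - \frac{57}{-139} = \left(-57\right) \left(- \frac{1}{139}\right) = \frac{57}{139} \approx 0.41007$)
$J{\left(m,n \right)} = \frac{m n}{5}$
$- J{\left(- \frac{487}{314} + \frac{-191 + 68}{x},E{\left(28,3 \right)} \right)} = - \frac{\left(- \frac{487}{314} + \frac{-191 + 68}{\frac{57}{139}}\right) \left(26 - 28\right)}{5} = - \frac{\left(\left(-487\right) \frac{1}{314} - \frac{5699}{19}\right) \left(26 - 28\right)}{5} = - \frac{\left(- \frac{487}{314} - \frac{5699}{19}\right) \left(-2\right)}{5} = - \frac{\left(-1798739\right) \left(-2\right)}{5 \cdot 5966} = \left(-1\right) \frac{1798739}{14915} = - \frac{1798739}{14915}$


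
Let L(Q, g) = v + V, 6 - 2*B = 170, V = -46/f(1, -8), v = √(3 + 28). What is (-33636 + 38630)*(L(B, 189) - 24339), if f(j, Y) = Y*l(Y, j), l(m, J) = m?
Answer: -1944840887/16 + 4994*√31 ≈ -1.2152e+8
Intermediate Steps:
f(j, Y) = Y² (f(j, Y) = Y*Y = Y²)
v = √31 ≈ 5.5678
V = -23/32 (V = -46/((-8)²) = -46/64 = -46*1/64 = -23/32 ≈ -0.71875)
B = -82 (B = 3 - ½*170 = 3 - 85 = -82)
L(Q, g) = -23/32 + √31 (L(Q, g) = √31 - 23/32 = -23/32 + √31)
(-33636 + 38630)*(L(B, 189) - 24339) = (-33636 + 38630)*((-23/32 + √31) - 24339) = 4994*(-778871/32 + √31) = -1944840887/16 + 4994*√31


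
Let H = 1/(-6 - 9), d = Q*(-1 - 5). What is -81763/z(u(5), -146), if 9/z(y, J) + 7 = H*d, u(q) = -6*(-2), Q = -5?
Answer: 81763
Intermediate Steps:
u(q) = 12 (u(q) = -1*(-12) = 12)
d = 30 (d = -5*(-1 - 5) = -5*(-6) = 30)
H = -1/15 (H = 1/(-15) = -1/15 ≈ -0.066667)
z(y, J) = -1 (z(y, J) = 9/(-7 - 1/15*30) = 9/(-7 - 2) = 9/(-9) = 9*(-1/9) = -1)
-81763/z(u(5), -146) = -81763/(-1) = -81763*(-1) = 81763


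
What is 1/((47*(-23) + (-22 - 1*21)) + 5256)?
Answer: 1/4132 ≈ 0.00024201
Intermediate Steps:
1/((47*(-23) + (-22 - 1*21)) + 5256) = 1/((-1081 + (-22 - 21)) + 5256) = 1/((-1081 - 43) + 5256) = 1/(-1124 + 5256) = 1/4132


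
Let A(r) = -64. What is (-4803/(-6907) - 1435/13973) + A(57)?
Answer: -6119535930/96511511 ≈ -63.407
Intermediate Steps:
(-4803/(-6907) - 1435/13973) + A(57) = (-4803/(-6907) - 1435/13973) - 64 = (-4803*(-1/6907) - 1435*1/13973) - 64 = (4803/6907 - 1435/13973) - 64 = 57200774/96511511 - 64 = -6119535930/96511511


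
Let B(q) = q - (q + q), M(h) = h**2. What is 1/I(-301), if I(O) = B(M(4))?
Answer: -1/16 ≈ -0.062500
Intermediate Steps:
B(q) = -q (B(q) = q - 2*q = -q)
I(O) = -16 (I(O) = -1*4**2 = -1*16 = -16)
1/I(-301) = 1/(-16) = -1/16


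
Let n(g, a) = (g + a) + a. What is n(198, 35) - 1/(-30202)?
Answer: 8094137/30202 ≈ 268.00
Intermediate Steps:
n(g, a) = g + 2*a (n(g, a) = (a + g) + a = g + 2*a)
n(198, 35) - 1/(-30202) = (198 + 2*35) - 1/(-30202) = (198 + 70) - 1*(-1/30202) = 268 + 1/30202 = 8094137/30202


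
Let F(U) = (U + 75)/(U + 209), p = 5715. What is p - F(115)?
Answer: 925735/162 ≈ 5714.4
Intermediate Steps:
F(U) = (75 + U)/(209 + U)
p - F(115) = 5715 - (75 + 115)/(209 + 115) = 5715 - 190/324 = 5715 - 1*95/162 = 5715 - 95/162 = 925735/162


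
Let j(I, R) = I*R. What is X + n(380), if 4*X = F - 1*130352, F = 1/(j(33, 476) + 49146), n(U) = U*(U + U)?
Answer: 66465492193/259416 ≈ 2.5621e+5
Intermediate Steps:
n(U) = 2*U² (n(U) = U*(2*U) = 2*U²)
F = 1/64854 (F = 1/(33*476 + 49146) = 1/(15708 + 49146) = 1/64854 ≈ 1.5419e-5)
X = -8453848607/259416 (X = (1/64854 - 1*130352)/4 = (1/64854 - 130352)/4 = (¼)*(-8453848607/64854) = -8453848607/259416 ≈ -32588.)
X + n(380) = -8453848607/259416 + 2*380² = -8453848607/259416 + 2*144400 = -8453848607/259416 + 288800 = 66465492193/259416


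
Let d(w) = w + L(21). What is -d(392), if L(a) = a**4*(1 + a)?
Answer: -4278974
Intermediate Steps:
d(w) = 4278582 + w (d(w) = w + 21**4*(1 + 21) = w + 194481*22 = w + 4278582 = 4278582 + w)
-d(392) = -(4278582 + 392) = -1*4278974 = -4278974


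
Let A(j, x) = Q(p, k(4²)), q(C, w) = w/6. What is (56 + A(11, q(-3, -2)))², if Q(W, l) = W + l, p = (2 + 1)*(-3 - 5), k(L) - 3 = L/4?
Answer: 1521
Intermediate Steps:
k(L) = 3 + L/4
p = -24 (p = 3*(-8) = -24)
q(C, w) = w/6 (q(C, w) = w*(⅙) = w/6)
A(j, x) = -17 (A(j, x) = -24 + (3 + (¼)*4²) = -24 + (3 + (¼)*16) = -24 + (3 + 4) = -24 + 7 = -17)
(56 + A(11, q(-3, -2)))² = (56 - 17)² = 39² = 1521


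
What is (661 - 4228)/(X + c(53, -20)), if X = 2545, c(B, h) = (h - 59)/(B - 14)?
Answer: -139113/99176 ≈ -1.4027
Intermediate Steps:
c(B, h) = (-59 + h)/(-14 + B)
(661 - 4228)/(X + c(53, -20)) = (661 - 4228)/(2545 + (-59 - 20)/(-14 + 53)) = -3567/(2545 - 79/39) = -3567/99176/39 = -3567*39/99176 = -139113/99176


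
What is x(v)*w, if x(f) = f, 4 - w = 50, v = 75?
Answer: -3450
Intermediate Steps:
w = -46 (w = 4 - 1*50 = 4 - 50 = -46)
x(v)*w = 75*(-46) = -3450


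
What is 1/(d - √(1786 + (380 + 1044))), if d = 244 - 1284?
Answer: -104/107839 + √3210/1078390 ≈ -0.00091186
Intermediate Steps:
d = -1040
1/(d - √(1786 + (380 + 1044))) = 1/(-1040 - √(1786 + (380 + 1044))) = 1/(-1040 - √(1786 + 1424)) = 1/(-1040 - √3210)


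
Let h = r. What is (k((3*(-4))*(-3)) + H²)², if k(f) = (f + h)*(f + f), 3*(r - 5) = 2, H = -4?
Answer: 9096256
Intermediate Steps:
r = 17/3 (r = 5 + (⅓)*2 = 5 + ⅔ = 17/3 ≈ 5.6667)
h = 17/3 ≈ 5.6667
k(f) = 2*f*(17/3 + f) (k(f) = (f + 17/3)*(f + f) = (17/3 + f)*(2*f) = 2*f*(17/3 + f))
(k((3*(-4))*(-3)) + H²)² = (2*((3*(-4))*(-3))*(17 + 3*((3*(-4))*(-3)))/3 + (-4)²)² = (2*(-12*(-3))*(17 + 3*(-12*(-3)))/3 + 16)² = ((⅔)*36*(17 + 3*36) + 16)² = ((⅔)*36*(17 + 108) + 16)² = ((⅔)*36*125 + 16)² = (3000 + 16)² = 3016² = 9096256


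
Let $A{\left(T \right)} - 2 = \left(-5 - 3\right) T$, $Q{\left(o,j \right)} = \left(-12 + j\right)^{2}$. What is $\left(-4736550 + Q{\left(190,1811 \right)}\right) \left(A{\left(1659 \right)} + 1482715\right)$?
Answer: $-2204386447305$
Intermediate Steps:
$A{\left(T \right)} = 2 - 8 T$ ($A{\left(T \right)} = 2 + \left(-5 - 3\right) T = 2 - 8 T$)
$\left(-4736550 + Q{\left(190,1811 \right)}\right) \left(A{\left(1659 \right)} + 1482715\right) = \left(-4736550 + \left(-12 + 1811\right)^{2}\right) \left(\left(2 - 13272\right) + 1482715\right) = \left(-4736550 + 1799^{2}\right) \left(\left(2 - 13272\right) + 1482715\right) = \left(-4736550 + 3236401\right) \left(-13270 + 1482715\right) = \left(-1500149\right) 1469445 = -2204386447305$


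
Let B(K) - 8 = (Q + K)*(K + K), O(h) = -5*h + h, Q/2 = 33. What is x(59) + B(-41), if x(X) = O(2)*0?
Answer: -2042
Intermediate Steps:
Q = 66 (Q = 2*33 = 66)
O(h) = -4*h
B(K) = 8 + 2*K*(66 + K) (B(K) = 8 + (66 + K)*(K + K) = 8 + (66 + K)*(2*K) = 8 + 2*K*(66 + K))
x(X) = 0 (x(X) = -4*2*0 = -8*0 = 0)
x(59) + B(-41) = 0 + (8 + 2*(-41)² + 132*(-41)) = 0 + (8 + 2*1681 - 5412) = 0 + (8 + 3362 - 5412) = 0 - 2042 = -2042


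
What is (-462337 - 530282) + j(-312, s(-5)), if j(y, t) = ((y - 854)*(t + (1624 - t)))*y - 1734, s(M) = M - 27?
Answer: 589803855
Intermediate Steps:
s(M) = -27 + M
j(y, t) = -1734 + y*(-1386896 + 1624*y) (j(y, t) = ((-854 + y)*1624)*y - 1734 = (-1386896 + 1624*y)*y - 1734 = y*(-1386896 + 1624*y) - 1734 = -1734 + y*(-1386896 + 1624*y))
(-462337 - 530282) + j(-312, s(-5)) = (-462337 - 530282) + (-1734 - 1386896*(-312) + 1624*(-312)**2) = -992619 + (-1734 + 432711552 + 1624*97344) = -992619 + (-1734 + 432711552 + 158086656) = -992619 + 590796474 = 589803855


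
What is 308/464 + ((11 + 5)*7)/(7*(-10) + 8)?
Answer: -4109/3596 ≈ -1.1427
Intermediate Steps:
308/464 + ((11 + 5)*7)/(7*(-10) + 8) = 308*(1/464) + (16*7)/(-70 + 8) = 77/116 + 112/(-62) = 77/116 + 112*(-1/62) = 77/116 - 56/31 = -4109/3596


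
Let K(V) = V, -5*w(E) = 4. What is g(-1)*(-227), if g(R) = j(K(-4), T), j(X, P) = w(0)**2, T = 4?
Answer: -3632/25 ≈ -145.28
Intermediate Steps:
w(E) = -4/5 (w(E) = -1/5*4 = -4/5)
j(X, P) = 16/25 (j(X, P) = (-4/5)**2 = 16/25)
g(R) = 16/25
g(-1)*(-227) = (16/25)*(-227) = -3632/25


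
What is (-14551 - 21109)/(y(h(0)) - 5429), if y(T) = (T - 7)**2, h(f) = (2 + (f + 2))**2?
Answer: 8915/1337 ≈ 6.6679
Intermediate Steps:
h(f) = (4 + f)**2 (h(f) = (2 + (2 + f))**2 = (4 + f)**2)
y(T) = (-7 + T)**2
(-14551 - 21109)/(y(h(0)) - 5429) = (-14551 - 21109)/((-7 + (4 + 0)**2)**2 - 5429) = -35660/((-7 + 4**2)**2 - 5429) = -35660/((-7 + 16)**2 - 5429) = -35660/(9**2 - 5429) = -35660/(81 - 5429) = -35660/(-5348) = -35660*(-1/5348) = 8915/1337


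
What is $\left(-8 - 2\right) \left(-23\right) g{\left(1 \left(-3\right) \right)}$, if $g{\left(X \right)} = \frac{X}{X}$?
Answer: $230$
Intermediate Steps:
$g{\left(X \right)} = 1$
$\left(-8 - 2\right) \left(-23\right) g{\left(1 \left(-3\right) \right)} = \left(-8 - 2\right) \left(-23\right) 1 = \left(-10\right) \left(-23\right) 1 = 230 \cdot 1 = 230$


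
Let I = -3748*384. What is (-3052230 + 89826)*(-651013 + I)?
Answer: 6192150148980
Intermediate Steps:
I = -1439232
(-3052230 + 89826)*(-651013 + I) = (-3052230 + 89826)*(-651013 - 1439232) = -2962404*(-2090245) = 6192150148980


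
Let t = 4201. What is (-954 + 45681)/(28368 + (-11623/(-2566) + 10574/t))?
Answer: 9453854782/5997575745 ≈ 1.5763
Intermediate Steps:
(-954 + 45681)/(28368 + (-11623/(-2566) + 10574/t)) = (-954 + 45681)/(28368 + (-11623/(-2566) + 10574/4201)) = 44727/(28368 + (-11623*(-1/2566) + 10574*(1/4201))) = 44727/(28368 + (11623/2566 + 10574/4201)) = 44727/(28368 + 75961107/10779766) = 44727/(305876362995/10779766) = 44727*(10779766/305876362995) = 9453854782/5997575745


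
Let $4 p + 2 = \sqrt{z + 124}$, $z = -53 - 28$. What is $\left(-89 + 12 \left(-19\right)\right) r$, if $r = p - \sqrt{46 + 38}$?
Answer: $\frac{317}{2} + 634 \sqrt{21} - \frac{317 \sqrt{43}}{4} \approx 2544.2$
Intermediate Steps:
$z = -81$
$p = - \frac{1}{2} + \frac{\sqrt{43}}{4}$ ($p = - \frac{1}{2} + \frac{\sqrt{-81 + 124}}{4} = - \frac{1}{2} + \frac{\sqrt{43}}{4} \approx 1.1394$)
$r = - \frac{1}{2} - 2 \sqrt{21} + \frac{\sqrt{43}}{4}$ ($r = \left(- \frac{1}{2} + \frac{\sqrt{43}}{4}\right) - \sqrt{46 + 38} = \left(- \frac{1}{2} + \frac{\sqrt{43}}{4}\right) - \sqrt{84} = \left(- \frac{1}{2} + \frac{\sqrt{43}}{4}\right) - 2 \sqrt{21} = - \frac{1}{2} - 2 \sqrt{21} + \frac{\sqrt{43}}{4} \approx -8.0258$)
$\left(-89 + 12 \left(-19\right)\right) r = \left(-89 + 12 \left(-19\right)\right) \left(- \frac{1}{2} - 2 \sqrt{21} + \frac{\sqrt{43}}{4}\right) = \left(-89 - 228\right) \left(- \frac{1}{2} - 2 \sqrt{21} + \frac{\sqrt{43}}{4}\right) = - 317 \left(- \frac{1}{2} - 2 \sqrt{21} + \frac{\sqrt{43}}{4}\right) = \frac{317}{2} + 634 \sqrt{21} - \frac{317 \sqrt{43}}{4}$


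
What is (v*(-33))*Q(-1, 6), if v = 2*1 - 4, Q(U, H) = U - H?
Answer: -462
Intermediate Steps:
v = -2 (v = 2 - 4 = -2)
(v*(-33))*Q(-1, 6) = (-2*(-33))*(-1 - 1*6) = 66*(-1 - 6) = 66*(-7) = -462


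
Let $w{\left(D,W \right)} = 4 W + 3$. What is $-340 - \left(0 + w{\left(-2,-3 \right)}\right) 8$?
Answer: $-268$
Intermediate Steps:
$w{\left(D,W \right)} = 3 + 4 W$
$-340 - \left(0 + w{\left(-2,-3 \right)}\right) 8 = -340 - \left(0 + \left(3 + 4 \left(-3\right)\right)\right) 8 = -340 - \left(0 + \left(3 - 12\right)\right) 8 = -340 - \left(0 - 9\right) 8 = -340 - \left(-9\right) 8 = -340 - -72 = -340 + 72 = -268$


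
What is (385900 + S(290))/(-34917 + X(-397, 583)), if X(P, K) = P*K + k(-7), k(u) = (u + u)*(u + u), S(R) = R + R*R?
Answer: -235145/133086 ≈ -1.7669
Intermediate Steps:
S(R) = R + R**2
k(u) = 4*u**2 (k(u) = (2*u)*(2*u) = 4*u**2)
X(P, K) = 196 + K*P (X(P, K) = P*K + 4*(-7)**2 = K*P + 4*49 = K*P + 196 = 196 + K*P)
(385900 + S(290))/(-34917 + X(-397, 583)) = (385900 + 290*(1 + 290))/(-34917 + (196 + 583*(-397))) = (385900 + 290*291)/(-34917 + (196 - 231451)) = (385900 + 84390)/(-34917 - 231255) = 470290/(-266172) = 470290*(-1/266172) = -235145/133086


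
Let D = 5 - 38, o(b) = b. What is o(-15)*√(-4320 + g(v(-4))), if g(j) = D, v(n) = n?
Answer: -15*I*√4353 ≈ -989.66*I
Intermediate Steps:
D = -33
g(j) = -33
o(-15)*√(-4320 + g(v(-4))) = -15*√(-4320 - 33) = -15*I*√4353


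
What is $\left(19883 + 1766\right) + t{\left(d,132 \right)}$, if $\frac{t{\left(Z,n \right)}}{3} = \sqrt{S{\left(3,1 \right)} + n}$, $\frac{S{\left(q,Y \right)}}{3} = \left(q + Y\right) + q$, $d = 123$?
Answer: $21649 + 9 \sqrt{17} \approx 21686.0$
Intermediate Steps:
$S{\left(q,Y \right)} = 3 Y + 6 q$ ($S{\left(q,Y \right)} = 3 \left(\left(q + Y\right) + q\right) = 3 \left(\left(Y + q\right) + q\right) = 3 \left(Y + 2 q\right) = 3 Y + 6 q$)
$t{\left(Z,n \right)} = 3 \sqrt{21 + n}$ ($t{\left(Z,n \right)} = 3 \sqrt{\left(3 \cdot 1 + 6 \cdot 3\right) + n} = 3 \sqrt{\left(3 + 18\right) + n} = 3 \sqrt{21 + n}$)
$\left(19883 + 1766\right) + t{\left(d,132 \right)} = \left(19883 + 1766\right) + 3 \sqrt{21 + 132} = 21649 + 3 \sqrt{153} = 21649 + 3 \cdot 3 \sqrt{17} = 21649 + 9 \sqrt{17}$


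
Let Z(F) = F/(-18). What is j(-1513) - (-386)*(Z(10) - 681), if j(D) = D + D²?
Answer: 18221180/9 ≈ 2.0246e+6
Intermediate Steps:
Z(F) = -F/18 (Z(F) = F*(-1/18) = -F/18)
j(-1513) - (-386)*(Z(10) - 681) = -1513*(1 - 1513) - (-386)*(-1/18*10 - 681) = -1513*(-1512) - (-386)*(-5/9 - 681) = 2287656 - (-386)*(-6134)/9 = 2287656 - 1*2367724/9 = 2287656 - 2367724/9 = 18221180/9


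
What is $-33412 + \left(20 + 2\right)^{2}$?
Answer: $-32928$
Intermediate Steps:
$-33412 + \left(20 + 2\right)^{2} = -33412 + 22^{2} = -33412 + 484 = -32928$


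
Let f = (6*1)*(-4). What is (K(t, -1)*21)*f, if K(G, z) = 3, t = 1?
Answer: -1512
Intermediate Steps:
f = -24 (f = 6*(-4) = -24)
(K(t, -1)*21)*f = (3*21)*(-24) = 63*(-24) = -1512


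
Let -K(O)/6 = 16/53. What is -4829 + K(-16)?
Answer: -256033/53 ≈ -4830.8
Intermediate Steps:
K(O) = -96/53
-4829 + K(-16) = -4829 - 96/53 = -256033/53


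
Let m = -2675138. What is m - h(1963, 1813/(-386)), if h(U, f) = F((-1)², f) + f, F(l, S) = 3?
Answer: -1032602613/386 ≈ -2.6751e+6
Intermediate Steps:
h(U, f) = 3 + f
m - h(1963, 1813/(-386)) = -2675138 - (3 + 1813/(-386)) = -2675138 - (3 + 1813*(-1/386)) = -2675138 - (3 - 1813/386) = -2675138 - 1*(-655/386) = -2675138 + 655/386 = -1032602613/386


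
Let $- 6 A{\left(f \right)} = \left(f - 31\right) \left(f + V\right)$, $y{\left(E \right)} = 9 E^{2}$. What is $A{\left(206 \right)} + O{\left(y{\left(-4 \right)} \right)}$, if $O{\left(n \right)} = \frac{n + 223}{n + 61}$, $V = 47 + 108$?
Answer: $- \frac{12948673}{1230} \approx -10527.0$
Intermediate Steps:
$V = 155$
$O{\left(n \right)} = \frac{223 + n}{61 + n}$
$A{\left(f \right)} = - \frac{\left(-31 + f\right) \left(155 + f\right)}{6}$ ($A{\left(f \right)} = - \frac{\left(f - 31\right) \left(f + 155\right)}{6} = - \frac{\left(-31 + f\right) \left(155 + f\right)}{6}$)
$A{\left(206 \right)} + O{\left(y{\left(-4 \right)} \right)} = \left(\frac{4805}{6} - \frac{12772}{3} - \frac{206^{2}}{6}\right) + \frac{223 + 9 \left(-4\right)^{2}}{61 + 9 \left(-4\right)^{2}} = \left(\frac{4805}{6} - \frac{12772}{3} - \frac{21218}{3}\right) + \frac{223 + 9 \cdot 16}{61 + 9 \cdot 16} = \left(\frac{4805}{6} - \frac{12772}{3} - \frac{21218}{3}\right) + \frac{223 + 144}{61 + 144} = - \frac{63175}{6} + \frac{1}{205} \cdot 367 = - \frac{63175}{6} + \frac{367}{205} = - \frac{12948673}{1230}$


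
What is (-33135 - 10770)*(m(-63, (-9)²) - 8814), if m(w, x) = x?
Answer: 383422365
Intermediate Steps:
(-33135 - 10770)*(m(-63, (-9)²) - 8814) = (-33135 - 10770)*((-9)² - 8814) = -43905*(81 - 8814) = -43905*(-8733) = 383422365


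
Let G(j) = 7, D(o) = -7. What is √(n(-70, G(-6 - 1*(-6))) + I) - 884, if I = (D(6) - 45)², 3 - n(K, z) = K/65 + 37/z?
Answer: -884 + √22381814/91 ≈ -832.01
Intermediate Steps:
n(K, z) = 3 - 37/z - K/65 (n(K, z) = 3 - (K/65 + 37/z) = 3 - (37/z + K/65) = 3 + (-37/z - K/65) = 3 - 37/z - K/65)
I = 2704 (I = (-7 - 45)² = (-52)² = 2704)
√(n(-70, G(-6 - 1*(-6))) + I) - 884 = √((3 - 37/7 - 1/65*(-70)) + 2704) - 884 = √((3 - 37*⅐ + 14/13) + 2704) - 884 = √((3 - 37/7 + 14/13) + 2704) - 884 = √(-110/91 + 2704) - 884 = √(245954/91) - 884 = √22381814/91 - 884 = -884 + √22381814/91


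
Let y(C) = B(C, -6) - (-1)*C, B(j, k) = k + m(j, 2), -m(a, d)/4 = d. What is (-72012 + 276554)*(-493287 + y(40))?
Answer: -100892591462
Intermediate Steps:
m(a, d) = -4*d
B(j, k) = -8 + k (B(j, k) = k - 4*2 = k - 8 = -8 + k)
y(C) = -14 + C (y(C) = (-8 - 6) - (-1)*C = -14 + C)
(-72012 + 276554)*(-493287 + y(40)) = (-72012 + 276554)*(-493287 + (-14 + 40)) = 204542*(-493287 + 26) = 204542*(-493261) = -100892591462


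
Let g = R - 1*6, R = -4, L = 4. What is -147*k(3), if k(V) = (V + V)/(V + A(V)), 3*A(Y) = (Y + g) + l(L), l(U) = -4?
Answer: 1323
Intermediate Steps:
g = -10 (g = -4 - 1*6 = -4 - 6 = -10)
A(Y) = -14/3 + Y/3 (A(Y) = ((Y - 10) - 4)/3 = ((-10 + Y) - 4)/3 = (-14 + Y)/3 = -14/3 + Y/3)
k(V) = 2*V/(-14/3 + 4*V/3) (k(V) = (V + V)/(V + (-14/3 + V/3)) = (2*V)/(-14/3 + 4*V/3) = 2*V/(-14/3 + 4*V/3))
-147*k(3) = -441*3/(-7 + 2*3) = -441*3/(-7 + 6) = -441*3/(-1) = -441*3*(-1) = -147*(-9) = 1323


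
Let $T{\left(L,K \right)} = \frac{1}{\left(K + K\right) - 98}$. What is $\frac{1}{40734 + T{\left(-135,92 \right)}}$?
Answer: $\frac{86}{3503125} \approx 2.455 \cdot 10^{-5}$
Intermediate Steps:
$T{\left(L,K \right)} = \frac{1}{-98 + 2 K}$ ($T{\left(L,K \right)} = \frac{1}{2 K - 98} = \frac{1}{-98 + 2 K}$)
$\frac{1}{40734 + T{\left(-135,92 \right)}} = \frac{1}{40734 + \frac{1}{2 \left(-49 + 92\right)}} = \frac{1}{40734 + \frac{1}{2 \cdot 43}} = \frac{1}{40734 + \frac{1}{2} \cdot \frac{1}{43}} = \frac{1}{40734 + \frac{1}{86}} = \frac{1}{\frac{3503125}{86}} = \frac{86}{3503125}$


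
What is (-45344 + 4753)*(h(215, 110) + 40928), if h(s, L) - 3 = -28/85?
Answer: -141220432237/85 ≈ -1.6614e+9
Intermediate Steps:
h(s, L) = 227/85 (h(s, L) = 3 - 28/85 = 227/85)
(-45344 + 4753)*(h(215, 110) + 40928) = (-45344 + 4753)*(227/85 + 40928) = -40591*3479107/85 = -141220432237/85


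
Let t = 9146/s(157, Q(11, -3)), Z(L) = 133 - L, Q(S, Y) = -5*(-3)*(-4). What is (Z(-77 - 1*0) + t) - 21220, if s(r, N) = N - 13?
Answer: -1542876/73 ≈ -21135.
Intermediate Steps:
Q(S, Y) = -60 (Q(S, Y) = 15*(-4) = -60)
s(r, N) = -13 + N
t = -9146/73 (t = 9146/(-13 - 60) = 9146/(-73) = 9146*(-1/73) = -9146/73 ≈ -125.29)
(Z(-77 - 1*0) + t) - 21220 = ((133 - (-77 - 1*0)) - 9146/73) - 21220 = ((133 - (-77 + 0)) - 9146/73) - 21220 = ((133 - 1*(-77)) - 9146/73) - 21220 = ((133 + 77) - 9146/73) - 21220 = (210 - 9146/73) - 21220 = 6184/73 - 21220 = -1542876/73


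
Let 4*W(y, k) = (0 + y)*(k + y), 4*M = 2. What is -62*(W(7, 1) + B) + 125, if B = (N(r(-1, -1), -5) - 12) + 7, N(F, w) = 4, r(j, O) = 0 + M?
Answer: -681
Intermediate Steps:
M = ½ (M = (¼)*2 = ½ ≈ 0.50000)
r(j, O) = ½ (r(j, O) = 0 + ½ = ½)
W(y, k) = y*(k + y)/4 (W(y, k) = ((0 + y)*(k + y))/4 = (y*(k + y))/4 = y*(k + y)/4)
B = -1 (B = (4 - 12) + 7 = -8 + 7 = -1)
-62*(W(7, 1) + B) + 125 = -62*((¼)*7*(1 + 7) - 1) + 125 = -62*((¼)*7*8 - 1) + 125 = -62*(14 - 1) + 125 = -62*13 + 125 = -806 + 125 = -681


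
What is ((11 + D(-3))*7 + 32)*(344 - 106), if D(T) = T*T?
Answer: 40936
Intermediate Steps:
D(T) = T²
((11 + D(-3))*7 + 32)*(344 - 106) = ((11 + (-3)²)*7 + 32)*(344 - 106) = ((11 + 9)*7 + 32)*238 = (20*7 + 32)*238 = (140 + 32)*238 = 172*238 = 40936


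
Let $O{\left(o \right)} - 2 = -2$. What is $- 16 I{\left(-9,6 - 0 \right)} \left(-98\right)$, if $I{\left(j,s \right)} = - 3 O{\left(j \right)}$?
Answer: $0$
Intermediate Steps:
$O{\left(o \right)} = 0$ ($O{\left(o \right)} = 2 - 2 = 0$)
$I{\left(j,s \right)} = 0$ ($I{\left(j,s \right)} = \left(-3\right) 0 = 0$)
$- 16 I{\left(-9,6 - 0 \right)} \left(-98\right) = \left(-16\right) 0 \left(-98\right) = 0 \left(-98\right) = 0$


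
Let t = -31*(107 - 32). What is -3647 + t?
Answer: -5972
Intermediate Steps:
t = -2325 (t = -31*75 = -2325)
-3647 + t = -3647 - 2325 = -5972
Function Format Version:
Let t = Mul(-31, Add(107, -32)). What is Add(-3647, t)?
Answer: -5972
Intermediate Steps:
t = -2325 (t = Mul(-31, 75) = -2325)
Add(-3647, t) = Add(-3647, -2325) = -5972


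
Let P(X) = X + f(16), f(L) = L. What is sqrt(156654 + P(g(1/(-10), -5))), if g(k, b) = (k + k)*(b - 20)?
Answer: 5*sqrt(6267) ≈ 395.82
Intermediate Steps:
g(k, b) = 2*k*(-20 + b) (g(k, b) = (2*k)*(-20 + b) = 2*k*(-20 + b))
P(X) = 16 + X (P(X) = X + 16 = 16 + X)
sqrt(156654 + P(g(1/(-10), -5))) = sqrt(156654 + (16 + 2*(-20 - 5)/(-10))) = sqrt(156654 + (16 + 2*(-1/10)*(-25))) = sqrt(156654 + (16 + 5)) = sqrt(156654 + 21) = sqrt(156675) = 5*sqrt(6267)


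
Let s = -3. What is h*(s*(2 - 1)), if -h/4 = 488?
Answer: 5856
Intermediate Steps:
h = -1952 (h = -4*488 = -1952)
h*(s*(2 - 1)) = -(-5856)*(2 - 1) = -(-5856) = -1952*(-3) = 5856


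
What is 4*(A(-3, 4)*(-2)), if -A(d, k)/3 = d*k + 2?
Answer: -240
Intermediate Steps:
A(d, k) = -6 - 3*d*k (A(d, k) = -3*(d*k + 2) = -3*(2 + d*k) = -6 - 3*d*k)
4*(A(-3, 4)*(-2)) = 4*((-6 - 3*(-3)*4)*(-2)) = 4*((-6 + 36)*(-2)) = 4*(30*(-2)) = 4*(-60) = -240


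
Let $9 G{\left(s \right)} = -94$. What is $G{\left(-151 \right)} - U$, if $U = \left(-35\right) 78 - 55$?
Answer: $\frac{24971}{9} \approx 2774.6$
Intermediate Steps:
$G{\left(s \right)} = - \frac{94}{9}$ ($G{\left(s \right)} = \frac{1}{9} \left(-94\right) = - \frac{94}{9}$)
$U = -2785$ ($U = -2730 - 55 = -2785$)
$G{\left(-151 \right)} - U = - \frac{94}{9} - -2785 = - \frac{94}{9} + 2785 = \frac{24971}{9}$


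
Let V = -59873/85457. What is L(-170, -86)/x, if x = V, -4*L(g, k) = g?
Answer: -7263845/119746 ≈ -60.660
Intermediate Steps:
L(g, k) = -g/4
V = -59873/85457 (V = -59873*1/85457 = -59873/85457 ≈ -0.70062)
x = -59873/85457 ≈ -0.70062
L(-170, -86)/x = (-¼*(-170))/(-59873/85457) = (85/2)*(-85457/59873) = -7263845/119746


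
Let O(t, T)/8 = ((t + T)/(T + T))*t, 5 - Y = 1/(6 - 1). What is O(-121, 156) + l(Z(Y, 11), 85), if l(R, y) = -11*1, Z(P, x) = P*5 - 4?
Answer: -4664/39 ≈ -119.59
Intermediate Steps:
Y = 24/5 (Y = 5 - 1/(6 - 1) = 5 - 1/5 = 5 - 1*⅕ = 5 - ⅕ = 24/5 ≈ 4.8000)
Z(P, x) = -4 + 5*P (Z(P, x) = 5*P - 4 = -4 + 5*P)
l(R, y) = -11
O(t, T) = 4*t*(T + t)/T (O(t, T) = 8*(((t + T)/(T + T))*t) = 8*(((T + t)/((2*T)))*t) = 8*(((T + t)*(1/(2*T)))*t) = 8*(((T + t)/(2*T))*t) = 8*(t*(T + t)/(2*T)) = 4*t*(T + t)/T)
O(-121, 156) + l(Z(Y, 11), 85) = 4*(-121)*(156 - 121)/156 - 11 = 4*(-121)*(1/156)*35 - 11 = -4235/39 - 11 = -4664/39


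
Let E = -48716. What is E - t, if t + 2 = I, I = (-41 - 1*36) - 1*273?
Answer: -48364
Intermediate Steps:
I = -350 (I = (-41 - 36) - 273 = -77 - 273 = -350)
t = -352 (t = -2 - 350 = -352)
E - t = -48716 - 1*(-352) = -48716 + 352 = -48364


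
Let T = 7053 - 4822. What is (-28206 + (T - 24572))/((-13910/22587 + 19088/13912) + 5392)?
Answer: -1985425149771/211820954948 ≈ -9.3731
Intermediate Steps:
T = 2231
(-28206 + (T - 24572))/((-13910/22587 + 19088/13912) + 5392) = (-28206 + (2231 - 24572))/((-13910/22587 + 19088/13912) + 5392) = (-28206 - 22341)/((-13910*1/22587 + 19088*(1/13912)) + 5392) = -50547/((-13910/22587 + 2386/1739) + 5392) = -50547/(29703092/39278793 + 5392) = -50547/211820954948/39278793 = -50547*39278793/211820954948 = -1985425149771/211820954948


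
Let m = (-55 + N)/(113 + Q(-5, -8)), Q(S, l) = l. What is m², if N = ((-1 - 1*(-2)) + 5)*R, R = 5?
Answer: 25/441 ≈ 0.056689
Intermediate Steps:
N = 30 (N = ((-1 - 1*(-2)) + 5)*5 = ((-1 + 2) + 5)*5 = (1 + 5)*5 = 6*5 = 30)
m = -5/21 (m = (-55 + 30)/(113 - 8) = -25/105 = -25*1/105 = -5/21 ≈ -0.23810)
m² = (-5/21)² = 25/441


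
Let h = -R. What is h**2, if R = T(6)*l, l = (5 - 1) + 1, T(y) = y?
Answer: 900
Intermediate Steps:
l = 5 (l = 4 + 1 = 5)
R = 30 (R = 6*5 = 30)
h = -30 (h = -1*30 = -30)
h**2 = (-30)**2 = 900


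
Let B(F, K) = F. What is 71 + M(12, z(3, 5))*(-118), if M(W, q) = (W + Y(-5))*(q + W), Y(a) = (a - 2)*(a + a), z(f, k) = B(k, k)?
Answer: -164421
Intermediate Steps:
z(f, k) = k
Y(a) = 2*a*(-2 + a) (Y(a) = (-2 + a)*(2*a) = 2*a*(-2 + a))
M(W, q) = (70 + W)*(W + q) (M(W, q) = (W + 2*(-5)*(-2 - 5))*(q + W) = (W + 2*(-5)*(-7))*(W + q) = (W + 70)*(W + q) = (70 + W)*(W + q))
71 + M(12, z(3, 5))*(-118) = 71 + (12² + 70*12 + 70*5 + 12*5)*(-118) = 71 + (144 + 840 + 350 + 60)*(-118) = 71 + 1394*(-118) = 71 - 164492 = -164421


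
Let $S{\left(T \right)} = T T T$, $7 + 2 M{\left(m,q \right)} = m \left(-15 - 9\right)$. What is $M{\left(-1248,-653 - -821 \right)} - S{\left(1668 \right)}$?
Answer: $- \frac{9281469319}{2} \approx -4.6407 \cdot 10^{9}$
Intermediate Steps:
$M{\left(m,q \right)} = - \frac{7}{2} - 12 m$ ($M{\left(m,q \right)} = - \frac{7}{2} + \frac{m \left(-15 - 9\right)}{2} = - \frac{7}{2} + \frac{m \left(-24\right)}{2} = - \frac{7}{2} + \frac{\left(-24\right) m}{2} = - \frac{7}{2} - 12 m$)
$S{\left(T \right)} = T^{3}$ ($S{\left(T \right)} = T^{2} T = T^{3}$)
$M{\left(-1248,-653 - -821 \right)} - S{\left(1668 \right)} = \left(- \frac{7}{2} - -14976\right) - 1668^{3} = \left(- \frac{7}{2} + 14976\right) - 4640749632 = \frac{29945}{2} - 4640749632 = - \frac{9281469319}{2}$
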